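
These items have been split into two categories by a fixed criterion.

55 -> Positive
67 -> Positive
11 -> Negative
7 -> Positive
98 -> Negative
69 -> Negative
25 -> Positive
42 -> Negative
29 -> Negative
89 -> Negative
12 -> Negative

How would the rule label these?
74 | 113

Negative, Negative

The rule appears to be: ≡ 1 (mod 3).
Negative: 74, since 74 mod 3 = 2. Negative: 113, since 113 mod 3 = 2.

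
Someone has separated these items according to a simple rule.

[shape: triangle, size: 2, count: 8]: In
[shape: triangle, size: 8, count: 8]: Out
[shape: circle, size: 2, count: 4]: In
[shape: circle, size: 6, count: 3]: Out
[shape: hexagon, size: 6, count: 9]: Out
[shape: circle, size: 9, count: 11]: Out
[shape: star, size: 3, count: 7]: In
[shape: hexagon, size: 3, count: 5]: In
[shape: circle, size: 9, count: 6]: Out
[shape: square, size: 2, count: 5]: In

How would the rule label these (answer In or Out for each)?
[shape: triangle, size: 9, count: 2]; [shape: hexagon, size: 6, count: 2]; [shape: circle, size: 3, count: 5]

Out, Out, In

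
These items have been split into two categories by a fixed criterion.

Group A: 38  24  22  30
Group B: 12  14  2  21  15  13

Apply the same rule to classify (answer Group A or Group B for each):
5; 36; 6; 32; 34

Rule: at least 22. This holds for each 'Group A' example and fails for each 'Group B' one.
5 — 5 < 22, hence Group B. 36 — 36 ≥ 22, hence Group A. 6 — 6 < 22, hence Group B. 32 — 32 ≥ 22, hence Group A. 34 — 34 ≥ 22, hence Group A.

Group B, Group A, Group B, Group A, Group A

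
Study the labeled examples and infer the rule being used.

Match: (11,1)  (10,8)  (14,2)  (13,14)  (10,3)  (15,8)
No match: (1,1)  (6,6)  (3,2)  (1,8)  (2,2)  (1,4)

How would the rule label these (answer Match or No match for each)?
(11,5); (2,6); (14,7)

The distinguishing property — first ≥ 8 — holds for all the 'Match' cases and none of the 'No match' cases.
(11,5): Match (first 11).
(2,6): No match (first 2).
(14,7): Match (first 14).

Match, No match, Match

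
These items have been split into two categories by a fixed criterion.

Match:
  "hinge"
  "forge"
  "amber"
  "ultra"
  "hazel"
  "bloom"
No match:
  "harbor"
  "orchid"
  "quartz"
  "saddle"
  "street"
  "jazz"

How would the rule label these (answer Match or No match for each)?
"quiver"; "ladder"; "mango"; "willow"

No match, No match, Match, No match

The simplest hypothesis consistent with all the labels is: odd length.
No match: "quiver", since length 6. No match: "ladder", since length 6. Match: "mango", since length 5. No match: "willow", since length 6.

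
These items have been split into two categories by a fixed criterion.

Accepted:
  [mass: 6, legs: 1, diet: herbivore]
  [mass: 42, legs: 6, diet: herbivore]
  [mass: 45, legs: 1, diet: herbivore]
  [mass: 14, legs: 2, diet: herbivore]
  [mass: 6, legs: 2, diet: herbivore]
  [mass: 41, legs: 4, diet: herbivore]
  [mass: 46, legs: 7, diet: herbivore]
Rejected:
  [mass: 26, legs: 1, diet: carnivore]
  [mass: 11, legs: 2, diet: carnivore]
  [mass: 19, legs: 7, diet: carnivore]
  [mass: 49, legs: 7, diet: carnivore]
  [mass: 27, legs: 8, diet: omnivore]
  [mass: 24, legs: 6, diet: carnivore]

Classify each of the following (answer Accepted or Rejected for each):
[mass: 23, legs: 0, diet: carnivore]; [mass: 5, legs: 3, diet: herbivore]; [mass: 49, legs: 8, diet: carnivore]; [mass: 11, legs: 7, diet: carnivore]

Rejected, Accepted, Rejected, Rejected

Rule: diet is herbivore. This holds for each 'Accepted' example and fails for each 'Rejected' one.
[mass: 23, legs: 0, diet: carnivore] — diet is carnivore, hence Rejected.
[mass: 5, legs: 3, diet: herbivore] — diet is herbivore, hence Accepted.
[mass: 49, legs: 8, diet: carnivore] — diet is carnivore, hence Rejected.
[mass: 11, legs: 7, diet: carnivore] — diet is carnivore, hence Rejected.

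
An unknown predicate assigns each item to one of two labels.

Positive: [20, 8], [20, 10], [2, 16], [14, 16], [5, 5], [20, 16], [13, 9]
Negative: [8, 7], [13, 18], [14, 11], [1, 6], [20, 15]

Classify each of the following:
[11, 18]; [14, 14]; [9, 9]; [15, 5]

Negative, Positive, Positive, Positive

The simplest hypothesis consistent with all the labels is: sum is even.
[11, 18]: 11+18 = 29 — fails the rule, so Negative.
[14, 14]: 14+14 = 28 — satisfies this, so Positive.
[9, 9]: 9+9 = 18 — satisfies this, so Positive.
[15, 5]: 15+5 = 20 — satisfies this, so Positive.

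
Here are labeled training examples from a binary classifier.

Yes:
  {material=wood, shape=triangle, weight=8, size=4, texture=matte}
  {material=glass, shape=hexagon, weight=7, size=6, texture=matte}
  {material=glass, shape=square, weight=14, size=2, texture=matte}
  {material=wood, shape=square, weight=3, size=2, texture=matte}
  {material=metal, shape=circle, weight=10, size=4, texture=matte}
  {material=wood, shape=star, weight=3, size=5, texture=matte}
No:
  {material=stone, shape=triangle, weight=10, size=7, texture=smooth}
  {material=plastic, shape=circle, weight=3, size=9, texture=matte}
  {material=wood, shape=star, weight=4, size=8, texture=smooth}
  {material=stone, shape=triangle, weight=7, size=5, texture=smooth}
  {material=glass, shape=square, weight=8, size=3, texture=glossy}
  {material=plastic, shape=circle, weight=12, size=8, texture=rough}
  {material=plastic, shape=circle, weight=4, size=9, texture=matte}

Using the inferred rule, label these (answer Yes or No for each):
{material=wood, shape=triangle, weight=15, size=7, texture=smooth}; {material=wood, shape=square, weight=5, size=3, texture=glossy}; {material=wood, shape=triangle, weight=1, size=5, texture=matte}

'Yes' ⟺ texture is matte AND size ≤ 6.

No, No, Yes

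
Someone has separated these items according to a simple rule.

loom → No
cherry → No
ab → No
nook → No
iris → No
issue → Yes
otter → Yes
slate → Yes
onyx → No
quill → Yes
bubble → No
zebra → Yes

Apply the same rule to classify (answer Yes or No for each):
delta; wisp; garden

The rule appears to be: odd length.
delta: length 5 — qualifies, so Yes.
wisp: length 4 — does not pass, so No.
garden: length 6 — does not pass, so No.

Yes, No, No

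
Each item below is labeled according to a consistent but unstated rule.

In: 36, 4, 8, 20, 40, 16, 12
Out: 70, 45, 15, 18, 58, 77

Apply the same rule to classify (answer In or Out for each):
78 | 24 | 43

Out, In, Out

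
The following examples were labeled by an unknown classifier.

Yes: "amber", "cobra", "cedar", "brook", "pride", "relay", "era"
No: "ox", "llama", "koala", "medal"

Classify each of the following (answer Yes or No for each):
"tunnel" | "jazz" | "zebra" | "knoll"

Comparing the two groups points to one rule — contains 'r'.
"tunnel" — no 'r', hence No. "jazz" — no 'r', hence No. "zebra" — has 'r', hence Yes. "knoll" — no 'r', hence No.

No, No, Yes, No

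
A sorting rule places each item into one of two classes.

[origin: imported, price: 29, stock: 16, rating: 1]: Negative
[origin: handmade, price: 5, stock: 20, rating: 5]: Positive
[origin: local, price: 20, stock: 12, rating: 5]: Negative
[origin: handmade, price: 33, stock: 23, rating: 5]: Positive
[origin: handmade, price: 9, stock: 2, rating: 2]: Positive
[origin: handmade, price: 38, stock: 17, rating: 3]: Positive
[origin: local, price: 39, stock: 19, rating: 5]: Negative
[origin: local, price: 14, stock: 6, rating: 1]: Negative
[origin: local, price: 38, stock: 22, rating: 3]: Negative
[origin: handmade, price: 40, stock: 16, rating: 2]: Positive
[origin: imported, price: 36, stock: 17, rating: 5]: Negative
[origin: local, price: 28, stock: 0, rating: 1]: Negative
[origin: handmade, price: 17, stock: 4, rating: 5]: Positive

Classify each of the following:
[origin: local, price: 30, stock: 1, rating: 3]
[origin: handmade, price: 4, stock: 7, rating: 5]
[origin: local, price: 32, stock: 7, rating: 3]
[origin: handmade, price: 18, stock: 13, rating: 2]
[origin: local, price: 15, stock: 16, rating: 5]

Negative, Positive, Negative, Positive, Negative

Checking candidate rules against both groups, what survives is: origin is handmade.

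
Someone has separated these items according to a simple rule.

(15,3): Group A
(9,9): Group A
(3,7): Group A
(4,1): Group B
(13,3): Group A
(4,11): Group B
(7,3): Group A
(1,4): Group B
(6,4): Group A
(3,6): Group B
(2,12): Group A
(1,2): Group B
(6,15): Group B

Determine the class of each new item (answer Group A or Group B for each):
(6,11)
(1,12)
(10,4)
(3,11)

Looking at the examples, the only property every 'Group A' case has and every 'Group B' case lacks is: sum is even.
(6,11) → 6+11 = 17 → Group B.
(1,12) → 1+12 = 13 → Group B.
(10,4) → 10+4 = 14 → Group A.
(3,11) → 3+11 = 14 → Group A.

Group B, Group B, Group A, Group A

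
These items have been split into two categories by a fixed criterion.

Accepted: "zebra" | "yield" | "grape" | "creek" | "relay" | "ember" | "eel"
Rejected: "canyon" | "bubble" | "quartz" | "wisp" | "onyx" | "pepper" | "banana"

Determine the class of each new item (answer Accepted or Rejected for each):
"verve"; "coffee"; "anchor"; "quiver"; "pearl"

Accepted, Rejected, Rejected, Rejected, Accepted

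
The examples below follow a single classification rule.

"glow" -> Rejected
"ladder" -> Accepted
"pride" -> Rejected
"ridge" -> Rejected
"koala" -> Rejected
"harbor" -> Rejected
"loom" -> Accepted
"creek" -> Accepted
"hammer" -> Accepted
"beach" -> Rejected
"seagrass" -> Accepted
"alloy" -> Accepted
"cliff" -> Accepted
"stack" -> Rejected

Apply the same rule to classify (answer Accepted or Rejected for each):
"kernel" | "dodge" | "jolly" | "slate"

Rejected, Rejected, Accepted, Rejected

Every 'Accepted' example satisfies: has a double letter. None of the 'Rejected' examples do.
"kernel": no doubled letter — does not satisfy this, so Rejected.
"dodge": no doubled letter — does not satisfy this, so Rejected.
"jolly": 'll' doubled — passes, so Accepted.
"slate": no doubled letter — does not satisfy this, so Rejected.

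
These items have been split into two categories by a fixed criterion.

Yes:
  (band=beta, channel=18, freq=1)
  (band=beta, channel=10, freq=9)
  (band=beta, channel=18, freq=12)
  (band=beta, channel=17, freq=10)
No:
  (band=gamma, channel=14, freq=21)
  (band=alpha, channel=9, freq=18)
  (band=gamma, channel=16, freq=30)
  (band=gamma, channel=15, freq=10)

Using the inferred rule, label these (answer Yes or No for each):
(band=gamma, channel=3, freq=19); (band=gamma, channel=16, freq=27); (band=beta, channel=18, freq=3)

The rule appears to be: band is beta.
No: (band=gamma, channel=3, freq=19), since band is gamma.
No: (band=gamma, channel=16, freq=27), since band is gamma.
Yes: (band=beta, channel=18, freq=3), since band is beta.

No, No, Yes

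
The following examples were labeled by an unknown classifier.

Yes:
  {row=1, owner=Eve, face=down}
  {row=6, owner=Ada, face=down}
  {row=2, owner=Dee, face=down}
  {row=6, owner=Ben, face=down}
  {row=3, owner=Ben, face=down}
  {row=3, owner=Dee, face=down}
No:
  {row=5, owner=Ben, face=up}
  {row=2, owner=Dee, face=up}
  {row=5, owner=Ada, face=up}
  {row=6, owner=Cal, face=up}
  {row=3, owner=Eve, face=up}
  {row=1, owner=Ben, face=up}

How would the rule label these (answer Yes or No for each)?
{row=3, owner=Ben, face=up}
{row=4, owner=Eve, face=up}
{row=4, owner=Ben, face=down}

No, No, Yes

Looking at the examples, the only property every 'Yes' case has and every 'No' case lacks is: face is down.
{row=3, owner=Ben, face=up} → face is up → No.
{row=4, owner=Eve, face=up} → face is up → No.
{row=4, owner=Ben, face=down} → face is down → Yes.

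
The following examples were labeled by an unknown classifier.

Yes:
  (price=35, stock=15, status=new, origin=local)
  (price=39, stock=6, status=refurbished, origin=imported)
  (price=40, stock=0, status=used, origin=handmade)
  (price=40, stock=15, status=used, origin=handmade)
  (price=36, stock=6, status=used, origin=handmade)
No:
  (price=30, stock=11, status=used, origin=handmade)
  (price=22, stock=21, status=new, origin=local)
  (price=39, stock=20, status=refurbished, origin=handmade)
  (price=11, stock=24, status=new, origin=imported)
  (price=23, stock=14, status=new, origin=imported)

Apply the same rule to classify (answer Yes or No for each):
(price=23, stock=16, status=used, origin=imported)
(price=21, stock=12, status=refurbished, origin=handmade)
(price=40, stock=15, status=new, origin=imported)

No, No, Yes

A rule that fits every label: price ≥ 35 AND stock ≤ 15 — true of each 'Yes' example, false of each 'No' one.
(price=23, stock=16, status=used, origin=imported) → price = 23, stock = 16 → No.
(price=21, stock=12, status=refurbished, origin=handmade) → price = 21, stock = 12 → No.
(price=40, stock=15, status=new, origin=imported) → price = 40, stock = 15 → Yes.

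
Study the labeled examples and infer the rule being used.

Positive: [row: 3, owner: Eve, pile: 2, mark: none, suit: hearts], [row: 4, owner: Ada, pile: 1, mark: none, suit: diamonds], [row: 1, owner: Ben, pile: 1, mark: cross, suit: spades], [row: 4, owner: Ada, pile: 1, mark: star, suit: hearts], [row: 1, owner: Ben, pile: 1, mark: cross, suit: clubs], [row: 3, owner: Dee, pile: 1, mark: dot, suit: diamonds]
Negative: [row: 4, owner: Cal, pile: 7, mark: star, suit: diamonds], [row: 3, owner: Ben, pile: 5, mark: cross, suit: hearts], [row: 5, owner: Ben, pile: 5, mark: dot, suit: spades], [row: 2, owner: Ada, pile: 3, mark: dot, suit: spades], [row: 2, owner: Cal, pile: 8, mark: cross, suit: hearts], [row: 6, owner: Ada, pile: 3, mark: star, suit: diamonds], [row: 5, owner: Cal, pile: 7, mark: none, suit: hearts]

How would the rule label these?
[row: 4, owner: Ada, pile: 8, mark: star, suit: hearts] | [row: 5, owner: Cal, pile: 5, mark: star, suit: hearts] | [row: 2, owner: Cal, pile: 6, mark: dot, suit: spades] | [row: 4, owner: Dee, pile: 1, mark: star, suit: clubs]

Negative, Negative, Negative, Positive

All 'Positive' examples share one property — pile ≤ 2 — and every 'Negative' example lacks it.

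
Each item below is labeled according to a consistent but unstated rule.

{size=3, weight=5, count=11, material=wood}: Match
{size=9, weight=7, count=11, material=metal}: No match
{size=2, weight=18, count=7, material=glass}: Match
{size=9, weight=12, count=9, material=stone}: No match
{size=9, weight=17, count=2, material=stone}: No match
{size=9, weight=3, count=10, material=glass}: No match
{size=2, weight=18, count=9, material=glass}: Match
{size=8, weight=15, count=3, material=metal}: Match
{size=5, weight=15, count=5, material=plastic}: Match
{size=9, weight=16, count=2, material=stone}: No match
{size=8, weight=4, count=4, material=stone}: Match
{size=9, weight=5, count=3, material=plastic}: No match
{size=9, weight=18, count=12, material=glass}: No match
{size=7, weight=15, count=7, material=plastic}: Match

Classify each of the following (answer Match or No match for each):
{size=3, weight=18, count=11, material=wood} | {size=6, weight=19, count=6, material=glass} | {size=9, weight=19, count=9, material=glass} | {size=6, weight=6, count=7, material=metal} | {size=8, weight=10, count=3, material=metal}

Match, Match, No match, Match, Match

Rule: size ≤ 8. This holds for each 'Match' example and fails for each 'No match' one.
{size=3, weight=18, count=11, material=wood}: size = 3, has this property → Match. {size=6, weight=19, count=6, material=glass}: size = 6, has this property → Match. {size=9, weight=19, count=9, material=glass}: size = 9, fails the rule → No match. {size=6, weight=6, count=7, material=metal}: size = 6, has this property → Match. {size=8, weight=10, count=3, material=metal}: size = 8, has this property → Match.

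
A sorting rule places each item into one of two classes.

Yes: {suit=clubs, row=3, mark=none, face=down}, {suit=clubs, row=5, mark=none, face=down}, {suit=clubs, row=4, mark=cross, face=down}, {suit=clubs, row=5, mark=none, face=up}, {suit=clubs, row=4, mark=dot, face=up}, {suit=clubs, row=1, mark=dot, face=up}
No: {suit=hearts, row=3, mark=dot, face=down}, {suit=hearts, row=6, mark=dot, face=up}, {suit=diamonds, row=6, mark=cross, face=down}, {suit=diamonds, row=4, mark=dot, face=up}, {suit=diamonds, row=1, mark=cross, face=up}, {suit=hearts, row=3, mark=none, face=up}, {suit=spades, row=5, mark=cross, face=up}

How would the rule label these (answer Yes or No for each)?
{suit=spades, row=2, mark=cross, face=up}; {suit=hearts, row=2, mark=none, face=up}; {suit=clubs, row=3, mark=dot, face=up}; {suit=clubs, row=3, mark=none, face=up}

All 'Yes' examples share one property — suit is clubs — and every 'No' example lacks it.
{suit=spades, row=2, mark=cross, face=up}: suit is spades, lacks this property → No. {suit=hearts, row=2, mark=none, face=up}: suit is hearts, lacks this property → No. {suit=clubs, row=3, mark=dot, face=up}: suit is clubs, meets the rule → Yes. {suit=clubs, row=3, mark=none, face=up}: suit is clubs, meets the rule → Yes.

No, No, Yes, Yes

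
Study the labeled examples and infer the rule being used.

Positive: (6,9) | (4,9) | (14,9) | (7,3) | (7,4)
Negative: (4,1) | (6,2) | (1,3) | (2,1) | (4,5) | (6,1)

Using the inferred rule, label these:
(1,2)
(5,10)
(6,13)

Rule: sum ≥ 10. This holds for each 'Positive' example and fails for each 'Negative' one.
(1,2): Negative (1+2 = 3).
(5,10): Positive (5+10 = 15).
(6,13): Positive (6+13 = 19).

Negative, Positive, Positive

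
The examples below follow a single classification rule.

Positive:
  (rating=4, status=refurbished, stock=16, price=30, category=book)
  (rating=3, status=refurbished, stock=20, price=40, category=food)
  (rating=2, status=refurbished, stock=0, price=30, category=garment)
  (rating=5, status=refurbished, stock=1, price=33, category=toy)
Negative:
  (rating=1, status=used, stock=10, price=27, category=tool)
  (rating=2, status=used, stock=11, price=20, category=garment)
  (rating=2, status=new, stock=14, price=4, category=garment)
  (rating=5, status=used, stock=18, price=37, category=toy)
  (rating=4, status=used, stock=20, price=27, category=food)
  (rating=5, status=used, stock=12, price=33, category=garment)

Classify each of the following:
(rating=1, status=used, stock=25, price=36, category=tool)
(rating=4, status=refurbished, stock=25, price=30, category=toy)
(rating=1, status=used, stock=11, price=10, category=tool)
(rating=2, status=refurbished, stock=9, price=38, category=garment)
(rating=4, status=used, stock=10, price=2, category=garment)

Negative, Positive, Negative, Positive, Negative

A rule that fits every label: status is refurbished — true of each 'Positive' example, false of each 'Negative' one.
(rating=1, status=used, stock=25, price=36, category=tool) — status is used, hence Negative. (rating=4, status=refurbished, stock=25, price=30, category=toy) — status is refurbished, hence Positive. (rating=1, status=used, stock=11, price=10, category=tool) — status is used, hence Negative. (rating=2, status=refurbished, stock=9, price=38, category=garment) — status is refurbished, hence Positive. (rating=4, status=used, stock=10, price=2, category=garment) — status is used, hence Negative.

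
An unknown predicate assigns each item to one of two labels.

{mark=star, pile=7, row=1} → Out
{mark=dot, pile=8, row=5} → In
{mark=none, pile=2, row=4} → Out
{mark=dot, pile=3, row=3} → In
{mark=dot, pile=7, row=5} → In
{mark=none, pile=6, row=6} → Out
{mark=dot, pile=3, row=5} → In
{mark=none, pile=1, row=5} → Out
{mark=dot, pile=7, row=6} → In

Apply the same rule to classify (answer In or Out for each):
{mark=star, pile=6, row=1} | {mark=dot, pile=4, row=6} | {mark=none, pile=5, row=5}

Out, In, Out

Every 'In' example satisfies: mark is dot. None of the 'Out' examples do.
Out: {mark=star, pile=6, row=1}, since mark is star.
In: {mark=dot, pile=4, row=6}, since mark is dot.
Out: {mark=none, pile=5, row=5}, since mark is none.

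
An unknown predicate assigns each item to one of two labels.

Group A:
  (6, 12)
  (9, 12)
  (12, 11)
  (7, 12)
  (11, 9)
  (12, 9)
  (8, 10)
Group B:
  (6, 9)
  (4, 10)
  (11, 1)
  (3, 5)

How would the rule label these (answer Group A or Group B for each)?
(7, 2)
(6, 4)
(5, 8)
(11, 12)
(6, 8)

Group B, Group B, Group B, Group A, Group B

The classifier is using: sum ≥ 18.
(7, 2): 7+2 = 9, doesn't match → Group B. (6, 4): 6+4 = 10, doesn't match → Group B. (5, 8): 5+8 = 13, doesn't match → Group B. (11, 12): 11+12 = 23, matches → Group A. (6, 8): 6+8 = 14, doesn't match → Group B.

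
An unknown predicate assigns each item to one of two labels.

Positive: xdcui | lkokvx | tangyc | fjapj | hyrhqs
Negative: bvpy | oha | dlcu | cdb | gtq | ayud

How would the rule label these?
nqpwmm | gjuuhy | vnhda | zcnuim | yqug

Positive, Positive, Positive, Positive, Negative

The common property of the 'Positive' items is: length ≥ 5. No 'Negative' item has it.
nqpwmm: length 6, has this property → Positive.
gjuuhy: length 6, has this property → Positive.
vnhda: length 5, has this property → Positive.
zcnuim: length 6, has this property → Positive.
yqug: length 4, does not fit → Negative.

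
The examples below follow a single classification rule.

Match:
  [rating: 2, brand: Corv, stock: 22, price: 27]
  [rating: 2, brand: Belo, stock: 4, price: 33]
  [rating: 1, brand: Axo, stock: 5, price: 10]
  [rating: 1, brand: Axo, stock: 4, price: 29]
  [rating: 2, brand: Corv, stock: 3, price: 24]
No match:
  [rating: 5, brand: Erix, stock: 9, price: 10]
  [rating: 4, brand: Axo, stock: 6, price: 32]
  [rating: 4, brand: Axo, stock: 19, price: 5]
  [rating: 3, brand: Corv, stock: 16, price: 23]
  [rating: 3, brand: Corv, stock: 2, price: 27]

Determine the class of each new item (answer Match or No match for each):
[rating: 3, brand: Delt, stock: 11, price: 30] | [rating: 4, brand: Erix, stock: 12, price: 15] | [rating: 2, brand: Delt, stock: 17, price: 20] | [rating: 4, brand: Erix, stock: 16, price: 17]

No match, No match, Match, No match

The pattern is that an item is 'Match' exactly when: rating ≤ 2.
No match: [rating: 3, brand: Delt, stock: 11, price: 30], since rating = 3. No match: [rating: 4, brand: Erix, stock: 12, price: 15], since rating = 4. Match: [rating: 2, brand: Delt, stock: 17, price: 20], since rating = 2. No match: [rating: 4, brand: Erix, stock: 16, price: 17], since rating = 4.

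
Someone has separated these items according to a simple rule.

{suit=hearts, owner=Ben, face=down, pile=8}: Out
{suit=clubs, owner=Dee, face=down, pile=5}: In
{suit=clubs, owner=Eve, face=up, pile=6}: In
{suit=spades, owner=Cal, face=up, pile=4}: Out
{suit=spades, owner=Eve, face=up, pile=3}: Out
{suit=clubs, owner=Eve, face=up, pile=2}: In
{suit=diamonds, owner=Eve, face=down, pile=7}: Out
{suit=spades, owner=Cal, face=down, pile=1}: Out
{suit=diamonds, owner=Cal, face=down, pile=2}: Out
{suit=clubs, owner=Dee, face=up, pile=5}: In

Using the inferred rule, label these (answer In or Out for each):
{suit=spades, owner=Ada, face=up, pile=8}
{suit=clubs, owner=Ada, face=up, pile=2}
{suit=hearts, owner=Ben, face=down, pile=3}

Out, In, Out

One predicate separates the groups cleanly: suit is clubs.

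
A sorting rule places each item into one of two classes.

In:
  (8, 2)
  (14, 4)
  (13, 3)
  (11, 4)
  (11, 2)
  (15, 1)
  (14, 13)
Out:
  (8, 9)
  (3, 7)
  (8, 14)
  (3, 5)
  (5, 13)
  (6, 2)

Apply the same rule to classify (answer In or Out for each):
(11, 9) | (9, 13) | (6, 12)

In, Out, Out

The classifier is using: first > second AND sum ≥ 10.
(11, 9): 11 > 9, 11+9 = 20, fits → In.
(9, 13): 9 < 13, 9+13 = 22, fails this test → Out.
(6, 12): 6 < 12, 6+12 = 18, fails this test → Out.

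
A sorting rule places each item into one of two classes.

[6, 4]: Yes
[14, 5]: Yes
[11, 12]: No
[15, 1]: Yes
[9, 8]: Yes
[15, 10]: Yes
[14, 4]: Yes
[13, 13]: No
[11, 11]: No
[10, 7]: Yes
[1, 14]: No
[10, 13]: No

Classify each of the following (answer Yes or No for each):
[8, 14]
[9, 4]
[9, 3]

No, Yes, Yes

The distinguishing property — first > second — holds for all the 'Yes' cases and none of the 'No' cases.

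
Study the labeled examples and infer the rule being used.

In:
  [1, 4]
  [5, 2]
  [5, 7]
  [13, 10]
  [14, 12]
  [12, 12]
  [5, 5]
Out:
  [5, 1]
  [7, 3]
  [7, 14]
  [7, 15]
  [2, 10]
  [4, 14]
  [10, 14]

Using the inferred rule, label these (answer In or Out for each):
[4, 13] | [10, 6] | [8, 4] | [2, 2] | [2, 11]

The classifier is using: |first − second| ≤ 3.
Out: [4, 13], since |4−13| = 9.
Out: [10, 6], since |10−6| = 4.
Out: [8, 4], since |8−4| = 4.
In: [2, 2], since |2−2| = 0.
Out: [2, 11], since |2−11| = 9.

Out, Out, Out, In, Out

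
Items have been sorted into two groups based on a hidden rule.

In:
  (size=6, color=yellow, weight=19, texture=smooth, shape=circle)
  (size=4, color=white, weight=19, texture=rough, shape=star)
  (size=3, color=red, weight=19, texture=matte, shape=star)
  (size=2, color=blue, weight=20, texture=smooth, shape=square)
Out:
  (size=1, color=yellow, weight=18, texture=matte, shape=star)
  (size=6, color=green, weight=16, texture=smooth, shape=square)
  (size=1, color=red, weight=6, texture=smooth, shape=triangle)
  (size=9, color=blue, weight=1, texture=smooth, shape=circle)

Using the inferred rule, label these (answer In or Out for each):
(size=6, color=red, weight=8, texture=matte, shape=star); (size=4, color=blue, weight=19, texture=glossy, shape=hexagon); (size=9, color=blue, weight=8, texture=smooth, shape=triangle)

Out, In, Out

The simplest hypothesis consistent with all the labels is: weight ≥ 19.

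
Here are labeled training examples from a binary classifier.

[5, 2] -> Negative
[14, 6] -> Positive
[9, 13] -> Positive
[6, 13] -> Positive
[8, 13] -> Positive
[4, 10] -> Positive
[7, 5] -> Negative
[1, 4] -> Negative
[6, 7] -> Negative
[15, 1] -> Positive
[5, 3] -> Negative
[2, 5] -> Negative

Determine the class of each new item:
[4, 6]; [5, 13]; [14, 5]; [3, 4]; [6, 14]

'Positive' ⟺ sum ≥ 14.

Negative, Positive, Positive, Negative, Positive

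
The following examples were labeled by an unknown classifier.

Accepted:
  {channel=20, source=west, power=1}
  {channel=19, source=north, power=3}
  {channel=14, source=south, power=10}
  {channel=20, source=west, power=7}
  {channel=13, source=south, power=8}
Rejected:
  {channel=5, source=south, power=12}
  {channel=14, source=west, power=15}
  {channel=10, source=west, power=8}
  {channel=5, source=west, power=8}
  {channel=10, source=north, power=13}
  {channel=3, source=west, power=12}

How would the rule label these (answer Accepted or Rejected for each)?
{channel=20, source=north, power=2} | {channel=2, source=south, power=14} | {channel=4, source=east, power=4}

Accepted, Rejected, Rejected

Rule: channel ≥ 13 AND power ≤ 10. This holds for each 'Accepted' example and fails for each 'Rejected' one.
{channel=20, source=north, power=2}: channel = 20, power = 2, meets the rule → Accepted.
{channel=2, source=south, power=14}: channel = 2, power = 14, fails this test → Rejected.
{channel=4, source=east, power=4}: channel = 4, power = 4, fails this test → Rejected.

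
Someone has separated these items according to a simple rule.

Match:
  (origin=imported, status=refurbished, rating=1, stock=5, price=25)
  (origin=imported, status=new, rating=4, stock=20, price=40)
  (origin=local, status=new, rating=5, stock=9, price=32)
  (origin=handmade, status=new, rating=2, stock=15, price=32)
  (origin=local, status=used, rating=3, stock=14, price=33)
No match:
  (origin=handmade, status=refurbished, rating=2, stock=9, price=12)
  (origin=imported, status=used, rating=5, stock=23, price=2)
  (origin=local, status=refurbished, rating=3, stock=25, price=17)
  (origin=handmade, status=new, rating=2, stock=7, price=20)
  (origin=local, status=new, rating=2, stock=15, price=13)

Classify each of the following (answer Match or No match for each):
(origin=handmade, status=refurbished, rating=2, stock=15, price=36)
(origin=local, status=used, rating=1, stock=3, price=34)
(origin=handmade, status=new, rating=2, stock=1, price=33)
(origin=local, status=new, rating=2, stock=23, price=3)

Match, Match, Match, No match

The common property of the 'Match' items is: price ≥ 25. No 'No match' item has it.
(origin=handmade, status=refurbished, rating=2, stock=15, price=36): price = 36 — has this property, so Match. (origin=local, status=used, rating=1, stock=3, price=34): price = 34 — has this property, so Match. (origin=handmade, status=new, rating=2, stock=1, price=33): price = 33 — has this property, so Match. (origin=local, status=new, rating=2, stock=23, price=3): price = 3 — doesn't qualify, so No match.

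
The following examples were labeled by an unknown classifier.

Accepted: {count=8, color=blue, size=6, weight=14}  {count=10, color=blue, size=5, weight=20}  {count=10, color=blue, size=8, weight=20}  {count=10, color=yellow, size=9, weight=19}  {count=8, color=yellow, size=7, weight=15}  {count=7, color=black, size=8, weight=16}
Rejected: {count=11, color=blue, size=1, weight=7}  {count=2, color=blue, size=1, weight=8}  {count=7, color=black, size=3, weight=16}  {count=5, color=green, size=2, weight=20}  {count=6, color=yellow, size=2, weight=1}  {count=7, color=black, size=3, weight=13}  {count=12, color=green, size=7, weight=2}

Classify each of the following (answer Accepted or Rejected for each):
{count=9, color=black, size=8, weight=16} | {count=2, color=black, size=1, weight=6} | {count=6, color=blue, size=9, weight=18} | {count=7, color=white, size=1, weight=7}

Accepted, Rejected, Accepted, Rejected

The classifier is using: count ≤ 10 AND size ≥ 5.
{count=9, color=black, size=8, weight=16} → count = 9, size = 8 → Accepted.
{count=2, color=black, size=1, weight=6} → count = 2, size = 1 → Rejected.
{count=6, color=blue, size=9, weight=18} → count = 6, size = 9 → Accepted.
{count=7, color=white, size=1, weight=7} → count = 7, size = 1 → Rejected.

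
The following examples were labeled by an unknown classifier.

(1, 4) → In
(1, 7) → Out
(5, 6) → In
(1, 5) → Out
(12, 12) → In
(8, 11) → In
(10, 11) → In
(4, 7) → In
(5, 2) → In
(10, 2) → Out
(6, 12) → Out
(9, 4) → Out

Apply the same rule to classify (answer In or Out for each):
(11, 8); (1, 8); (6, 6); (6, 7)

The pattern is that an item is 'In' exactly when: |first − second| ≤ 3.
(11, 8) → |11−8| = 3 → In. (1, 8) → |1−8| = 7 → Out. (6, 6) → |6−6| = 0 → In. (6, 7) → |6−7| = 1 → In.

In, Out, In, In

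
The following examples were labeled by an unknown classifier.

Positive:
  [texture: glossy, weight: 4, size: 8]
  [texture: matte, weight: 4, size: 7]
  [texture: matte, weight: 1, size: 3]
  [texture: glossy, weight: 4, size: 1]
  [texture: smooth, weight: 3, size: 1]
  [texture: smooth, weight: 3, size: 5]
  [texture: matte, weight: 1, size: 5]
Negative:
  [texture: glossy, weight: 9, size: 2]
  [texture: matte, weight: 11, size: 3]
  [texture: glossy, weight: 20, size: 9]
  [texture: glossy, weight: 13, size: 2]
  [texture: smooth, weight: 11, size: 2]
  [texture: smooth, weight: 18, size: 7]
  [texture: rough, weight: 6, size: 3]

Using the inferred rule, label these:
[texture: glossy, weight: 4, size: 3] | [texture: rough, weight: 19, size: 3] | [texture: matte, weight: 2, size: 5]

Positive, Negative, Positive

A rule that fits every label: weight ≤ 4 — true of each 'Positive' example, false of each 'Negative' one.
[texture: glossy, weight: 4, size: 3]: weight = 4, fits → Positive. [texture: rough, weight: 19, size: 3]: weight = 19, does not fit → Negative. [texture: matte, weight: 2, size: 5]: weight = 2, fits → Positive.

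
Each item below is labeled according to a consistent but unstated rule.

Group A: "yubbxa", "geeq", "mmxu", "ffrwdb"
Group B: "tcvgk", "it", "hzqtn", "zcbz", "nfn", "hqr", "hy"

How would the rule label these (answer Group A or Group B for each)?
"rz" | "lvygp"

The common property of the 'Group A' items is: has a double letter. No 'Group B' item has it.
"rz": no doubled letter — fails the rule, so Group B. "lvygp": no doubled letter — fails the rule, so Group B.

Group B, Group B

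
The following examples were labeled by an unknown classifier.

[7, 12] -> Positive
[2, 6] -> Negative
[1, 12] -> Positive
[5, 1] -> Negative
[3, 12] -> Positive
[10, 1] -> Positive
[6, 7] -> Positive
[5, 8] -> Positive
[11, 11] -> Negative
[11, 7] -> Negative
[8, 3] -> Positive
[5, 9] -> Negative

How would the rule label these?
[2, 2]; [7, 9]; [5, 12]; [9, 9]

Rule: sum is odd. This holds for each 'Positive' example and fails for each 'Negative' one.
Negative: [2, 2], since 2+2 = 4. Negative: [7, 9], since 7+9 = 16. Positive: [5, 12], since 5+12 = 17. Negative: [9, 9], since 9+9 = 18.

Negative, Negative, Positive, Negative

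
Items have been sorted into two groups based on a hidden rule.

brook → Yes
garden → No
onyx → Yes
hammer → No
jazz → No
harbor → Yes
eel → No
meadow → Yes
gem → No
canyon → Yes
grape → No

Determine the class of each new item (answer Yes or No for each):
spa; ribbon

The pattern is that an item is 'Yes' exactly when: contains 'o'.

No, Yes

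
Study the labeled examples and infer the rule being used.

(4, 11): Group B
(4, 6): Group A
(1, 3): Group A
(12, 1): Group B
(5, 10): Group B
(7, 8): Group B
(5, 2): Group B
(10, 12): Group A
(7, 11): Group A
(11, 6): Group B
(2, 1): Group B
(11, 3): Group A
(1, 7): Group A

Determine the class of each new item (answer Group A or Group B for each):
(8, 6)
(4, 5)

Group A, Group B

Every 'Group A' example satisfies: sum is even. None of the 'Group B' examples do.
Group A: (8, 6), since 8+6 = 14.
Group B: (4, 5), since 4+5 = 9.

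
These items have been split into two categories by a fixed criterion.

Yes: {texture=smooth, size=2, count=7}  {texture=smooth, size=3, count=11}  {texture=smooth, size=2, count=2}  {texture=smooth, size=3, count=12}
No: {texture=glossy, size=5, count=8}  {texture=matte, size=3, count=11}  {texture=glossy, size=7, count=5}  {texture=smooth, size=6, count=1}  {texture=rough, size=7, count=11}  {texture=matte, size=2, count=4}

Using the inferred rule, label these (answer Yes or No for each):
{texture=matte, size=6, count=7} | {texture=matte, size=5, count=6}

No, No

The pattern is that an item is 'Yes' exactly when: texture is smooth AND size ≤ 3.
{texture=matte, size=6, count=7}: texture is matte, size = 6 — does not fit, so No. {texture=matte, size=5, count=6}: texture is matte, size = 5 — does not fit, so No.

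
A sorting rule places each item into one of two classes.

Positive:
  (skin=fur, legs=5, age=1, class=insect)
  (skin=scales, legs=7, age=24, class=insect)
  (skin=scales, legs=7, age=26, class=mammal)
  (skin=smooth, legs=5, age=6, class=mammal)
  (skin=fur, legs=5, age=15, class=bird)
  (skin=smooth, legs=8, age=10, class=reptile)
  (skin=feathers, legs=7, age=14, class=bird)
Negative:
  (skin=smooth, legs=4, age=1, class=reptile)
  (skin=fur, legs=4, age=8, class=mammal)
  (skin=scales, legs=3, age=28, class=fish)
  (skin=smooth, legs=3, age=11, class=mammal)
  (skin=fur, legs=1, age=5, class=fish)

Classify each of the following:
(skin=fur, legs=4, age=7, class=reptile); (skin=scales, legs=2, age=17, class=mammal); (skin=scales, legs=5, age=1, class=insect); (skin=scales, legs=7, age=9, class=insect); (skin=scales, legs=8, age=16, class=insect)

Negative, Negative, Positive, Positive, Positive

All 'Positive' examples share one property — legs ≥ 5 — and every 'Negative' example lacks it.
Negative: (skin=fur, legs=4, age=7, class=reptile), since legs = 4. Negative: (skin=scales, legs=2, age=17, class=mammal), since legs = 2. Positive: (skin=scales, legs=5, age=1, class=insect), since legs = 5. Positive: (skin=scales, legs=7, age=9, class=insect), since legs = 7. Positive: (skin=scales, legs=8, age=16, class=insect), since legs = 8.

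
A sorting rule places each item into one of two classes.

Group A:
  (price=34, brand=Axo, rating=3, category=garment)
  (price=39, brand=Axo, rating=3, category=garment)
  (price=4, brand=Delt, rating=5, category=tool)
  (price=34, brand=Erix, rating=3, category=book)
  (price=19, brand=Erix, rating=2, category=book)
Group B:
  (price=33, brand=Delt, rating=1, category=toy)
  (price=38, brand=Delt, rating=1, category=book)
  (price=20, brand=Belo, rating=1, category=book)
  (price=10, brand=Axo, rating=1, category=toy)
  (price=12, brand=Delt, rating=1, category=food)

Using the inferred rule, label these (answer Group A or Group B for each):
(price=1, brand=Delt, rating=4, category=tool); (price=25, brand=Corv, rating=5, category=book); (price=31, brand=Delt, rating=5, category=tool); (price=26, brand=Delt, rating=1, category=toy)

Group A, Group A, Group A, Group B

Every 'Group A' example satisfies: rating ≥ 2. None of the 'Group B' examples do.
(price=1, brand=Delt, rating=4, category=tool) → rating = 4 → Group A.
(price=25, brand=Corv, rating=5, category=book) → rating = 5 → Group A.
(price=31, brand=Delt, rating=5, category=tool) → rating = 5 → Group A.
(price=26, brand=Delt, rating=1, category=toy) → rating = 1 → Group B.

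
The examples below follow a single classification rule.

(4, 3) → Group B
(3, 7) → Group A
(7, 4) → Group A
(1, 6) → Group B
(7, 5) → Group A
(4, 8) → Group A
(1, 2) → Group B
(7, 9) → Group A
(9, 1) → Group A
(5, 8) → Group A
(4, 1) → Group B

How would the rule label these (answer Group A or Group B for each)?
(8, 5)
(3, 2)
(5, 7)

Group A, Group B, Group A

All 'Group A' examples share one property — sum ≥ 10 — and every 'Group B' example lacks it.
(8, 5) — 8+5 = 13, hence Group A.
(3, 2) — 3+2 = 5, hence Group B.
(5, 7) — 5+7 = 12, hence Group A.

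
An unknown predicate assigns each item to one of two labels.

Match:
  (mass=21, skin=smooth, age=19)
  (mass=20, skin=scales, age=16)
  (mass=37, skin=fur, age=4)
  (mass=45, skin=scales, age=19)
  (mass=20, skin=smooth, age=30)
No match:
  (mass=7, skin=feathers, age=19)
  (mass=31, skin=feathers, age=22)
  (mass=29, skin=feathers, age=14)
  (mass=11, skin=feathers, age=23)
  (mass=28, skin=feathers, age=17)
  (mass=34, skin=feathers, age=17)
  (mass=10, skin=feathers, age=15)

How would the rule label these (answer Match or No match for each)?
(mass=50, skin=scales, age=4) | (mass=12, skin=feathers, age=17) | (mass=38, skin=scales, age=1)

Match, No match, Match

The distinguishing property — skin is not feathers — holds for all the 'Match' cases and none of the 'No match' cases.
(mass=50, skin=scales, age=4): skin is scales, matches → Match.
(mass=12, skin=feathers, age=17): skin is feathers, doesn't match → No match.
(mass=38, skin=scales, age=1): skin is scales, matches → Match.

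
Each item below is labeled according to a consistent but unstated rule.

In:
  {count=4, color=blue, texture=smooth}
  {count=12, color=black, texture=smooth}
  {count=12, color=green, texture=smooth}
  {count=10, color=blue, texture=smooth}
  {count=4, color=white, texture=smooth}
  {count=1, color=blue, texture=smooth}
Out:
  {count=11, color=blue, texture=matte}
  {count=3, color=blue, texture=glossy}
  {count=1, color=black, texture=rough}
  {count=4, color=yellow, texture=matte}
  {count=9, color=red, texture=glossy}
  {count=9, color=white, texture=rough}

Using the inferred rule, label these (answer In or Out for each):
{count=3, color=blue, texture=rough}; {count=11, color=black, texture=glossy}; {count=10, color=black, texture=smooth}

Out, Out, In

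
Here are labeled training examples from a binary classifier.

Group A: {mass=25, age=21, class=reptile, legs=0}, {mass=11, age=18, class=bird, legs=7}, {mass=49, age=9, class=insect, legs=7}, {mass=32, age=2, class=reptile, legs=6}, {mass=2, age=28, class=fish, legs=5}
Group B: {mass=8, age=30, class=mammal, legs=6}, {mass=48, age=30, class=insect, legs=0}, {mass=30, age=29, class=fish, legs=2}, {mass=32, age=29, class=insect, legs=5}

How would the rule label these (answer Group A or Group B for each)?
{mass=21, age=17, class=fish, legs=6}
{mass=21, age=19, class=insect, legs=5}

Group A, Group A

All 'Group A' examples share one property — age ≤ 28 — and every 'Group B' example lacks it.
{mass=21, age=17, class=fish, legs=6}: age = 17, passes → Group A. {mass=21, age=19, class=insect, legs=5}: age = 19, passes → Group A.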